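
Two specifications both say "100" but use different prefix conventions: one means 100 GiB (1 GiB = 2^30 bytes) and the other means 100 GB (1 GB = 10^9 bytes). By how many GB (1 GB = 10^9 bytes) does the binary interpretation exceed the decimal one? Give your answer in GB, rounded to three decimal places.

7.374 GB

100 GiB = 100 × 1,073,741,824 = 107,374,182,400 bytes
100 GB = 100 × 1,000,000,000 = 100,000,000,000 bytes
difference = 7,374,182,400 bytes
7,374,182,400 / 1,000,000,000 = 7.374 GB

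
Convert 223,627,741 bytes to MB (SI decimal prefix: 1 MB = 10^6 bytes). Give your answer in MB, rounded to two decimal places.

223,627,741 bytes given.
1 MB = 10^6 bytes = 1,000,000 bytes
223,627,741 / 1,000,000 = 223.63 MB

223.63 MB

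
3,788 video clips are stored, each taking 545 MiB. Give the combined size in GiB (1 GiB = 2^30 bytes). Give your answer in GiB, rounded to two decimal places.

2,016.07 GiB

Total = 3,788 × 545 MiB = 2,064,460 MiB
= 2,064,460 × 1,048,576 bytes = 2,164,743,208,960 bytes
1 GiB = 1,073,741,824 bytes
2,164,743,208,960 / 1,073,741,824 = 2,016.07 GiB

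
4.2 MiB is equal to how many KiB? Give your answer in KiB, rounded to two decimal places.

4,300.80 KiB

4.2 MiB × 1,048,576 bytes/MiB = 4,404,019.2 bytes
1 KiB = 2^10 bytes = 1,024 bytes
4,404,019.2 / 1,024 = 4,300.80 KiB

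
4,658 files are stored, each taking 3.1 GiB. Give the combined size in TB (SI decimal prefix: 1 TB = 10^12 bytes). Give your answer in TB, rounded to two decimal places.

Total = 4,658 × 3.1 GiB = 14439.8 GiB
= 14439.8 × 1,073,741,824 bytes = 15,504,617,190,195.2 bytes
1 TB = 1,000,000,000,000 bytes
15,504,617,190,195.2 / 1,000,000,000,000 = 15.50 TB

15.50 TB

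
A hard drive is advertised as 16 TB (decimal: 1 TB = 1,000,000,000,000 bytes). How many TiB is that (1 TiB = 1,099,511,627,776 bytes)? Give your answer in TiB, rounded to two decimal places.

14.55 TiB

16 TB = 16 × 10^12 bytes = 16,000,000,000,000 bytes
1 TiB = 2^40 bytes = 1,099,511,627,776 bytes
16,000,000,000,000 / 1,099,511,627,776 = 14.55 TiB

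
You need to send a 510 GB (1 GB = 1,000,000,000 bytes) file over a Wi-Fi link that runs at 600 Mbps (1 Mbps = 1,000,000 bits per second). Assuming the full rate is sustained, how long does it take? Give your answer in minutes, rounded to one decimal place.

113.3 minutes

510 GB = 510,000,000,000 bytes = 4,080,000,000,000 bits
600 Mbps = 600,000,000 bits/s
time = 4,080,000,000,000 / 600,000,000 = 6,800.00 s
6,800.00 s / 60 = 113.3 minutes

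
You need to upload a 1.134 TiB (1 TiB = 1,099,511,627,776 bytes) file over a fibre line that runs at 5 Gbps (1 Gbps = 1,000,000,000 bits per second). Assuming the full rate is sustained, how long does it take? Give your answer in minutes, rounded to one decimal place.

1.134 TiB = 1,246,846,185,897.984 bytes = 9,974,769,487,183.872 bits
5 Gbps = 5,000,000,000 bits/s
time = 9,974,769,487,183.872 / 5,000,000,000 = 1,994.95 s
1,994.95 s / 60 = 33.2 minutes

33.2 minutes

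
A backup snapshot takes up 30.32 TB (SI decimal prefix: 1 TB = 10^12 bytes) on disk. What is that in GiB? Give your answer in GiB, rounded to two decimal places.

28,237.70 GiB

30.32 TB × 1,000,000,000,000 bytes/TB = 30,320,000,000,000 bytes
1 GiB = 2^30 bytes = 1,073,741,824 bytes
30,320,000,000,000 / 1,073,741,824 = 28,237.70 GiB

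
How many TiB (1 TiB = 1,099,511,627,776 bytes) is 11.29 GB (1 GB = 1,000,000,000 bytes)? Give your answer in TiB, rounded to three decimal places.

0.010 TiB

11.29 GB × 1,000,000,000 bytes/GB = 11,290,000,000 bytes
1 TiB = 1,099,511,627,776 bytes
11,290,000,000 / 1,099,511,627,776 = 0.010 TiB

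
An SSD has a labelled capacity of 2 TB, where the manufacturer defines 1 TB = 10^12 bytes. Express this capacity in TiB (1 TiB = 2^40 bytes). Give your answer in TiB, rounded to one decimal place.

1.8 TiB

2 TB × 1,000,000,000,000 bytes/TB = 2,000,000,000,000 bytes
1 TiB = 2^40 bytes = 1,099,511,627,776 bytes
2,000,000,000,000 / 1,099,511,627,776 = 1.8 TiB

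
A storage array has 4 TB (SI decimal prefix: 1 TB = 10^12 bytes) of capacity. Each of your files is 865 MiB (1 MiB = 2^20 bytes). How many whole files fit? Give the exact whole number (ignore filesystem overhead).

Capacity: 4 TB = 4,000,000,000,000 bytes
Per item: 865 MiB = 907,018,240 bytes
⌊4,000,000,000,000 / 907,018,240⌋ = 4,410

4,410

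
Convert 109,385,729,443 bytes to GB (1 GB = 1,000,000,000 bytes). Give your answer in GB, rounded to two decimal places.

109.39 GB

109,385,729,443 bytes given.
1 GB = 10^9 bytes = 1,000,000,000 bytes
109,385,729,443 / 1,000,000,000 = 109.39 GB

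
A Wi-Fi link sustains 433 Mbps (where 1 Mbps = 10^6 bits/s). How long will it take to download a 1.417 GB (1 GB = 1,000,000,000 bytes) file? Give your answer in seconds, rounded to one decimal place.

1.417 GB = 1,417,000,000 bytes = 11,336,000,000 bits
433 Mbps = 433,000,000 bits/s
time = 11,336,000,000 / 433,000,000 = 26.2 s

26.2 seconds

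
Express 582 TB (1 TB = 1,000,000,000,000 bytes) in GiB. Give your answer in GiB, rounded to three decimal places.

582 TB = 582 × 10^12 bytes = 582,000,000,000,000 bytes
1 GiB = 2^30 bytes = 1,073,741,824 bytes
582,000,000,000,000 / 1,073,741,824 = 542,029.738 GiB

542,029.738 GiB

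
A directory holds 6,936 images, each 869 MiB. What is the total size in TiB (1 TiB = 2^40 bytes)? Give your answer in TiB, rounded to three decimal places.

Total = 6,936 × 869 MiB = 6,027,384 MiB
= 6,027,384 × 1,048,576 bytes = 6,320,170,205,184 bytes
1 TiB = 1,099,511,627,776 bytes
6,320,170,205,184 / 1,099,511,627,776 = 5.748 TiB

5.748 TiB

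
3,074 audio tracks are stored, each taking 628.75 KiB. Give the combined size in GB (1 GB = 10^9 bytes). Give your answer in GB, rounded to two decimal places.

1.98 GB

Total = 3,074 × 628.75 KiB = 1932777.5 KiB
= 1932777.5 × 1,024 bytes = 1,979,164,160 bytes
1 GB = 1,000,000,000 bytes
1,979,164,160 / 1,000,000,000 = 1.98 GB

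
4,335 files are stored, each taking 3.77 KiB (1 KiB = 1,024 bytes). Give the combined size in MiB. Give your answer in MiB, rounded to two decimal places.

Total = 4,335 × 3.77 KiB = 16342.95 KiB
= 16342.95 × 1,024 bytes = 16,735,180.8 bytes
1 MiB = 1,048,576 bytes
16,735,180.8 / 1,048,576 = 15.96 MiB

15.96 MiB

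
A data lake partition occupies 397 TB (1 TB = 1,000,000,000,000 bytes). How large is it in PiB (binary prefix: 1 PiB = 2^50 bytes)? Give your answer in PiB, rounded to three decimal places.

397 TB = 397 × 10^12 bytes = 397,000,000,000,000 bytes
1 PiB = 1,125,899,906,842,624 bytes
397,000,000,000,000 / 1,125,899,906,842,624 = 0.353 PiB

0.353 PiB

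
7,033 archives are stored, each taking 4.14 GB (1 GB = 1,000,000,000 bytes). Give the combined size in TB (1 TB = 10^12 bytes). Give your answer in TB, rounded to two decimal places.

Total = 7,033 × 4.14 GB = 29116.62 GB
= 29116.62 × 1,000,000,000 bytes = 29,116,620,000,000 bytes
1 TB = 1,000,000,000,000 bytes
29,116,620,000,000 / 1,000,000,000,000 = 29.12 TB

29.12 TB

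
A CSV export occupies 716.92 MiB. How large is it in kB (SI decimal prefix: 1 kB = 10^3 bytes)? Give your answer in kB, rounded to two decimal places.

751,745.11 kB

716.92 MiB × 1,048,576 bytes/MiB = 751,745,105.92 bytes
1 kB = 10^3 bytes = 1,000 bytes
751,745,105.92 / 1,000 = 751,745.11 kB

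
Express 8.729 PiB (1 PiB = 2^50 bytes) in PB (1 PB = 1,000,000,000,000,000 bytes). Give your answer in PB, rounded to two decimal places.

9.83 PB

8.729 PiB = 8.729 × 2^50 bytes = 9,827,980,286,829,264.896 bytes
1 PB = 10^15 bytes = 1,000,000,000,000,000 bytes
9,827,980,286,829,264.896 / 1,000,000,000,000,000 = 9.83 PB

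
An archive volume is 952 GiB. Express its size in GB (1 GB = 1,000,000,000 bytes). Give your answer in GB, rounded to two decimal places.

1,022.20 GB

952 GiB × 1,073,741,824 bytes/GiB = 1,022,202,216,448 bytes
1 GB = 10^9 bytes = 1,000,000,000 bytes
1,022,202,216,448 / 1,000,000,000 = 1,022.20 GB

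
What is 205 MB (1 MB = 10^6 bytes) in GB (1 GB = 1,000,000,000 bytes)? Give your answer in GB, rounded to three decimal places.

0.205 GB

205 MB = 205 × 10^6 bytes = 205,000,000 bytes
1 GB = 10^9 bytes = 1,000,000,000 bytes
205,000,000 / 1,000,000,000 = 0.205 GB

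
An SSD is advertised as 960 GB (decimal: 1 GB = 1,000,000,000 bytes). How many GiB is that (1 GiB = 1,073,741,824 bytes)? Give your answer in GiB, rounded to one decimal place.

894.1 GiB

960 GB = 960 × 10^9 bytes = 960,000,000,000 bytes
1 GiB = 1,073,741,824 bytes
960,000,000,000 / 1,073,741,824 = 894.1 GiB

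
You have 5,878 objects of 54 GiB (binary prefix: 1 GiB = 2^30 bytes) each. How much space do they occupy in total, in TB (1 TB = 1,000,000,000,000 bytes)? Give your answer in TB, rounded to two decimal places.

Total = 5,878 × 54 GiB = 317,412 GiB
= 317,412 × 1,073,741,824 bytes = 340,818,539,839,488 bytes
1 TB = 1,000,000,000,000 bytes
340,818,539,839,488 / 1,000,000,000,000 = 340.82 TB

340.82 TB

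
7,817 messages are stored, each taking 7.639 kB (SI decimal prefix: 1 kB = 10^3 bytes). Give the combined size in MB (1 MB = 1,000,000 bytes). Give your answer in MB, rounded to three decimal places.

59.714 MB

Total = 7,817 × 7.639 kB = 59714.063 kB
= 59714.063 × 1,000 bytes = 59,714,063 bytes
1 MB = 1,000,000 bytes
59,714,063 / 1,000,000 = 59.714 MB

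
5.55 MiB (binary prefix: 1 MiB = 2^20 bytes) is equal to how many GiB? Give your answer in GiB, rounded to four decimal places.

5.55 MiB × 1,048,576 bytes/MiB = 5,819,596.8 bytes
1 GiB = 1,073,741,824 bytes
5,819,596.8 / 1,073,741,824 = 0.0054 GiB

0.0054 GiB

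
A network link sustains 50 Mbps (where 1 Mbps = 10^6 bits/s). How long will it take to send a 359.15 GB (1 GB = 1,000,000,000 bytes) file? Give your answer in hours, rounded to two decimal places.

15.96 hours

359.15 GB = 359,150,000,000 bytes = 2,873,200,000,000 bits
50 Mbps = 50,000,000 bits/s
time = 2,873,200,000,000 / 50,000,000 = 57,464.0000 s
57,464.0000 s / 3600 = 15.96 hours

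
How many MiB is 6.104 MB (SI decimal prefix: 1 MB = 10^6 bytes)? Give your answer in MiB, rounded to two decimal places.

5.82 MiB

6.104 MB × 1,000,000 bytes/MB = 6,104,000 bytes
1 MiB = 1,048,576 bytes
6,104,000 / 1,048,576 = 5.82 MiB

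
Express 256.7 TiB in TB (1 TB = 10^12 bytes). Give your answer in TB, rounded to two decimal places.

282.24 TB

256.7 TiB = 256.7 × 2^40 bytes = 282,244,634,850,099.2 bytes
1 TB = 10^12 bytes = 1,000,000,000,000 bytes
282,244,634,850,099.2 / 1,000,000,000,000 = 282.24 TB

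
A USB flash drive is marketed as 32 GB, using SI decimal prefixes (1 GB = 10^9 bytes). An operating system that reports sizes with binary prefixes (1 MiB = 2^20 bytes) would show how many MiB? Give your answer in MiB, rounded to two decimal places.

30,517.58 MiB

32 GB × 1,000,000,000 bytes/GB = 32,000,000,000 bytes
1 MiB = 1,048,576 bytes
32,000,000,000 / 1,048,576 = 30,517.58 MiB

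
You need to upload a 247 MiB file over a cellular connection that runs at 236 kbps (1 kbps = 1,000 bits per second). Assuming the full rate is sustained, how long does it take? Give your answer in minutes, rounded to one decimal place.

247 MiB = 258,998,272 bytes = 2,071,986,176 bits
236 kbps = 236,000 bits/s
time = 2,071,986,176 / 236,000 = 8,779.60 s
8,779.60 s / 60 = 146.3 minutes

146.3 minutes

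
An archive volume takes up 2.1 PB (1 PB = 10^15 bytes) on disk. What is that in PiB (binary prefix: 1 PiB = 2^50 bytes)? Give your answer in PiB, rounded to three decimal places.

1.865 PiB

2.1 PB × 1,000,000,000,000,000 bytes/PB = 2,100,000,000,000,000 bytes
1 PiB = 1,125,899,906,842,624 bytes
2,100,000,000,000,000 / 1,125,899,906,842,624 = 1.865 PiB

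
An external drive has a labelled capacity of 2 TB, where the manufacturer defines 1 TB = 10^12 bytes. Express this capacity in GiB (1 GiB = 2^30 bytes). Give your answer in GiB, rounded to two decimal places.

1,862.65 GiB

2 TB = 2 × 10^12 bytes = 2,000,000,000,000 bytes
1 GiB = 1,073,741,824 bytes
2,000,000,000,000 / 1,073,741,824 = 1,862.65 GiB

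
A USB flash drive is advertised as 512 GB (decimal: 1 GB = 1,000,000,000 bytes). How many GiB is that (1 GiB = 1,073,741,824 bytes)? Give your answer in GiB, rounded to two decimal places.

512 GB = 512 × 10^9 bytes = 512,000,000,000 bytes
1 GiB = 1,073,741,824 bytes
512,000,000,000 / 1,073,741,824 = 476.84 GiB

476.84 GiB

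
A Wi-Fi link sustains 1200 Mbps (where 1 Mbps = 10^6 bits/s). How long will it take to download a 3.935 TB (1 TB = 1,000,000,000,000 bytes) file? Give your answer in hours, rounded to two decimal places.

7.29 hours

3.935 TB = 3,935,000,000,000 bytes = 31,480,000,000,000 bits
1200 Mbps = 1,200,000,000 bits/s
time = 31,480,000,000,000 / 1,200,000,000 = 26,233.3333 s
26,233.3333 s / 3600 = 7.29 hours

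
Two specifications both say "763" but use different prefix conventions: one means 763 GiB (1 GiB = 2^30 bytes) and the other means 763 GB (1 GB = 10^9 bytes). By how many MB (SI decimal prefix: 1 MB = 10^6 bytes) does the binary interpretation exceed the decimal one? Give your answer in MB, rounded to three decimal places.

56,265.012 MB

763 GiB = 763 × 1,073,741,824 = 819,265,011,712 bytes
763 GB = 763 × 1,000,000,000 = 763,000,000,000 bytes
difference = 56,265,011,712 bytes
56,265,011,712 / 1,000,000 = 56,265.012 MB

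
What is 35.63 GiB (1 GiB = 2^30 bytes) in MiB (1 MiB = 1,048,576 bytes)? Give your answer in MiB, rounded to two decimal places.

35.63 GiB = 35.63 × 2^30 bytes = 38,257,421,189.12 bytes
1 MiB = 2^20 bytes = 1,048,576 bytes
38,257,421,189.12 / 1,048,576 = 36,485.12 MiB

36,485.12 MiB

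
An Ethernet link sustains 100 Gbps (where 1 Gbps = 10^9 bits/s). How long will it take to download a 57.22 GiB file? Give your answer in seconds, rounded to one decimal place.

4.9 seconds

57.22 GiB = 61,439,507,169.28 bytes = 491,516,057,354.24 bits
100 Gbps = 100,000,000,000 bits/s
time = 491,516,057,354.24 / 100,000,000,000 = 4.9 s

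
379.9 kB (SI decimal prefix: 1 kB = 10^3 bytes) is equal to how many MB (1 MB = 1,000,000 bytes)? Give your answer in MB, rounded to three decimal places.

379.9 kB = 379.9 × 10^3 bytes = 379,900 bytes
1 MB = 10^6 bytes = 1,000,000 bytes
379,900 / 1,000,000 = 0.380 MB

0.380 MB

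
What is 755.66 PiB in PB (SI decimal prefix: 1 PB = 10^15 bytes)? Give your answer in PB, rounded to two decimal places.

850.80 PB

755.66 PiB = 755.66 × 2^50 bytes = 850,797,523,604,697,251.84 bytes
1 PB = 1,000,000,000,000,000 bytes
850,797,523,604,697,251.84 / 1,000,000,000,000,000 = 850.80 PB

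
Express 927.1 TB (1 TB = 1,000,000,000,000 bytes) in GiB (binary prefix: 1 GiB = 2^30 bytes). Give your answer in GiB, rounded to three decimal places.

863,429.159 GiB

927.1 TB × 1,000,000,000,000 bytes/TB = 927,100,000,000,000 bytes
1 GiB = 1,073,741,824 bytes
927,100,000,000,000 / 1,073,741,824 = 863,429.159 GiB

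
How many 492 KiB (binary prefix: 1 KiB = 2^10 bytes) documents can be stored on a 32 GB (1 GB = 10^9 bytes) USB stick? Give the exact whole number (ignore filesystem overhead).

Capacity: 32 GB = 32,000,000,000 bytes
Per item: 492 KiB = 503,808 bytes
⌊32,000,000,000 / 503,808⌋ = 63,516

63,516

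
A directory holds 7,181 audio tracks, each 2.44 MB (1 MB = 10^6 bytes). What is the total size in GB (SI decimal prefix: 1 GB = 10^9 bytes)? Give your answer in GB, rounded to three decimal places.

Total = 7,181 × 2.44 MB = 17521.64 MB
= 17521.64 × 1,000,000 bytes = 17,521,640,000 bytes
1 GB = 1,000,000,000 bytes
17,521,640,000 / 1,000,000,000 = 17.522 GB

17.522 GB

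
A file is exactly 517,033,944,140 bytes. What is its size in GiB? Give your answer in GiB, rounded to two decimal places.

517,033,944,140 bytes given.
1 GiB = 1,073,741,824 bytes
517,033,944,140 / 1,073,741,824 = 481.53 GiB

481.53 GiB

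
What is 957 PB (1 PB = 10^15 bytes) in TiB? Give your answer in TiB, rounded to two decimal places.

957 PB × 1,000,000,000,000,000 bytes/PB = 957,000,000,000,000,000 bytes
1 TiB = 2^40 bytes = 1,099,511,627,776 bytes
957,000,000,000,000,000 / 1,099,511,627,776 = 870,386.43 TiB

870,386.43 TiB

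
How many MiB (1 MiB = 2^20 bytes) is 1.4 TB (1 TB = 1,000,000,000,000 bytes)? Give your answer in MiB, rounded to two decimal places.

1,335,144.04 MiB

1.4 TB × 1,000,000,000,000 bytes/TB = 1,400,000,000,000 bytes
1 MiB = 1,048,576 bytes
1,400,000,000,000 / 1,048,576 = 1,335,144.04 MiB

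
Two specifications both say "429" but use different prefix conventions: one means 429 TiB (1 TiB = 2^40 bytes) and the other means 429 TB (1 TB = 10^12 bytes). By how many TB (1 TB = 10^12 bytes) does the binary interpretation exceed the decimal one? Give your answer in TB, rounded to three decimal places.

429 TiB = 429 × 1,099,511,627,776 = 471,690,488,315,904 bytes
429 TB = 429 × 1,000,000,000,000 = 429,000,000,000,000 bytes
difference = 42,690,488,315,904 bytes
42,690,488,315,904 / 1,000,000,000,000 = 42.690 TB

42.690 TB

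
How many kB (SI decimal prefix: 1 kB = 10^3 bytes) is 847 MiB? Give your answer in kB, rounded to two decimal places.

888,143.87 kB

847 MiB × 1,048,576 bytes/MiB = 888,143,872 bytes
1 kB = 10^3 bytes = 1,000 bytes
888,143,872 / 1,000 = 888,143.87 kB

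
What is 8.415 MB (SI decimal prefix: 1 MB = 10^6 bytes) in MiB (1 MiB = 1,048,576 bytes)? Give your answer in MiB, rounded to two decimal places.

8.415 MB = 8.415 × 10^6 bytes = 8,415,000 bytes
1 MiB = 2^20 bytes = 1,048,576 bytes
8,415,000 / 1,048,576 = 8.03 MiB

8.03 MiB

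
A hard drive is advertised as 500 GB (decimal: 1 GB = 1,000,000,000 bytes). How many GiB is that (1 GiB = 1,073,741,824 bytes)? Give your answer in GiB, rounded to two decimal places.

465.66 GiB

500 GB = 500 × 10^9 bytes = 500,000,000,000 bytes
1 GiB = 2^30 bytes = 1,073,741,824 bytes
500,000,000,000 / 1,073,741,824 = 465.66 GiB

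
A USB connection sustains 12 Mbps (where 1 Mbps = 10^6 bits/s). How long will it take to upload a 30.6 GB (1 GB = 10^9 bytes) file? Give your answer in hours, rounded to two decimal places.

5.67 hours

30.6 GB = 30,600,000,000 bytes = 244,800,000,000 bits
12 Mbps = 12,000,000 bits/s
time = 244,800,000,000 / 12,000,000 = 20,400.0000 s
20,400.0000 s / 3600 = 5.67 hours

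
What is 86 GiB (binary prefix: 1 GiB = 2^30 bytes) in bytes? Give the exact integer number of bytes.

86 × 1,073,741,824 = 92,341,796,864 bytes

92,341,796,864 bytes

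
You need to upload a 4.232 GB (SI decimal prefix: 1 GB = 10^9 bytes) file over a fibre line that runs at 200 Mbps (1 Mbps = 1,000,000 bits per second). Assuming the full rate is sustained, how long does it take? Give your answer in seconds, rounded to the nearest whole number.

4.232 GB = 4,232,000,000 bytes = 33,856,000,000 bits
200 Mbps = 200,000,000 bits/s
time = 33,856,000,000 / 200,000,000 = 169 s

169 seconds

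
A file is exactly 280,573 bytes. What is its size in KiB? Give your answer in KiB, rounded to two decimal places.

274.00 KiB

280,573 bytes given.
1 KiB = 1,024 bytes
280,573 / 1,024 = 274.00 KiB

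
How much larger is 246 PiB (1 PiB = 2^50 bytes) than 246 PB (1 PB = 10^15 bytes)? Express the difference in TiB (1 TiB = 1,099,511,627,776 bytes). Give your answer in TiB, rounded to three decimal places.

28,168.303 TiB

246 PiB = 246 × 1,125,899,906,842,624 = 276,971,377,083,285,504 bytes
246 PB = 246 × 1,000,000,000,000,000 = 246,000,000,000,000,000 bytes
difference = 30,971,377,083,285,504 bytes
30,971,377,083,285,504 / 1,099,511,627,776 = 28,168.303 TiB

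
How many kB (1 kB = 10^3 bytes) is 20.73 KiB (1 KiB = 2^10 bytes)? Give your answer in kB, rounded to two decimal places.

20.73 KiB = 20.73 × 2^10 bytes = 21,227.52 bytes
1 kB = 10^3 bytes = 1,000 bytes
21,227.52 / 1,000 = 21.23 kB

21.23 kB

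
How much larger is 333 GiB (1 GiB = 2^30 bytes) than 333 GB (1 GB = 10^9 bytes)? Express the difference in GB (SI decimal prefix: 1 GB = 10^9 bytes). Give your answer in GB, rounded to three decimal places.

24.556 GB

333 GiB = 333 × 1,073,741,824 = 357,556,027,392 bytes
333 GB = 333 × 1,000,000,000 = 333,000,000,000 bytes
difference = 24,556,027,392 bytes
24,556,027,392 / 1,000,000,000 = 24.556 GB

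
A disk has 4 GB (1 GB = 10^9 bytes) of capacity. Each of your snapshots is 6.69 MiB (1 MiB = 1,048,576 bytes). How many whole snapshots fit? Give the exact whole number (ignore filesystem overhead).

Capacity: 4 GB = 4,000,000,000 bytes
Per item: 6.69 MiB = 7,014,973.44 bytes
⌊4,000,000,000 / 7,014,973.44⌋ = 570

570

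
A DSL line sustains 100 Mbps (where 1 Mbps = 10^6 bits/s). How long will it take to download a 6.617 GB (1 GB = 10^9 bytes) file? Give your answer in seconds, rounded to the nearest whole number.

6.617 GB = 6,617,000,000 bytes = 52,936,000,000 bits
100 Mbps = 100,000,000 bits/s
time = 52,936,000,000 / 100,000,000 = 529 s

529 seconds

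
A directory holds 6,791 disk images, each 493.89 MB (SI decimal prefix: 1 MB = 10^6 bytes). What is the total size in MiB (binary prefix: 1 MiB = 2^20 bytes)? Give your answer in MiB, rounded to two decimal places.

Total = 6,791 × 493.89 MB = 3354006.99 MB
= 3354006.99 × 1,000,000 bytes = 3,354,006,990,000 bytes
1 MiB = 1,048,576 bytes
3,354,006,990,000 / 1,048,576 = 3,198,630.32 MiB

3,198,630.32 MiB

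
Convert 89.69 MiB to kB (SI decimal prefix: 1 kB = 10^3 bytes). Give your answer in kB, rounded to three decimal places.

89.69 MiB = 89.69 × 2^20 bytes = 94,046,781.44 bytes
1 kB = 1,000 bytes
94,046,781.44 / 1,000 = 94,046.781 kB

94,046.781 kB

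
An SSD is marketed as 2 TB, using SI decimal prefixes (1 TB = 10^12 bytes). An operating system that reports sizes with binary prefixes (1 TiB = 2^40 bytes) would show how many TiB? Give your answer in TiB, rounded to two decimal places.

2 TB × 1,000,000,000,000 bytes/TB = 2,000,000,000,000 bytes
1 TiB = 2^40 bytes = 1,099,511,627,776 bytes
2,000,000,000,000 / 1,099,511,627,776 = 1.82 TiB

1.82 TiB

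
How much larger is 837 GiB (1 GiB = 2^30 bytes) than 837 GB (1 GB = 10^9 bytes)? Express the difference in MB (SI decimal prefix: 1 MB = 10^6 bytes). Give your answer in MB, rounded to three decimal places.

61,721.907 MB

837 GiB = 837 × 1,073,741,824 = 898,721,906,688 bytes
837 GB = 837 × 1,000,000,000 = 837,000,000,000 bytes
difference = 61,721,906,688 bytes
61,721,906,688 / 1,000,000 = 61,721.907 MB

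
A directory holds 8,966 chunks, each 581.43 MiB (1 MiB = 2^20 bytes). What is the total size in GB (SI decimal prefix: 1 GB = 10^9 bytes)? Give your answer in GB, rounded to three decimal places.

Total = 8,966 × 581.43 MiB = 5213101.38 MiB
= 5213101.38 × 1,048,576 bytes = 5,466,332,992,634.88 bytes
1 GB = 1,000,000,000 bytes
5,466,332,992,634.88 / 1,000,000,000 = 5,466.333 GB

5,466.333 GB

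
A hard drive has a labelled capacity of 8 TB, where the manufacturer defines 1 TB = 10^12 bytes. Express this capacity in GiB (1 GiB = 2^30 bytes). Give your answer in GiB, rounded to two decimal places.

7,450.58 GiB

8 TB = 8 × 10^12 bytes = 8,000,000,000,000 bytes
1 GiB = 1,073,741,824 bytes
8,000,000,000,000 / 1,073,741,824 = 7,450.58 GiB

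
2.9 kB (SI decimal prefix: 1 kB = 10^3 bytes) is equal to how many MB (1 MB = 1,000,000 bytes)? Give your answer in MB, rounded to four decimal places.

0.0029 MB

2.9 kB = 2.9 × 10^3 bytes = 2,900 bytes
1 MB = 10^6 bytes = 1,000,000 bytes
2,900 / 1,000,000 = 0.0029 MB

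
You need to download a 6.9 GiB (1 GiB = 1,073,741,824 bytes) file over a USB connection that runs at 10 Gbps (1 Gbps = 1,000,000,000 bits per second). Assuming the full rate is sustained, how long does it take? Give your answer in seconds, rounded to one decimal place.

6.9 GiB = 7,408,818,585.6 bytes = 59,270,548,684.8 bits
10 Gbps = 10,000,000,000 bits/s
time = 59,270,548,684.8 / 10,000,000,000 = 5.9 s

5.9 seconds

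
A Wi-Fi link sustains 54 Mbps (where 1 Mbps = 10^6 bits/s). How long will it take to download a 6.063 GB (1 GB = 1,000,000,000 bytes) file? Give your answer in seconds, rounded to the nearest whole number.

898 seconds

6.063 GB = 6,063,000,000 bytes = 48,504,000,000 bits
54 Mbps = 54,000,000 bits/s
time = 48,504,000,000 / 54,000,000 = 898 s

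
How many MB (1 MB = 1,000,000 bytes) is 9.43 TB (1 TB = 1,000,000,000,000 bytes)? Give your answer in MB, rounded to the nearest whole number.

9,430,000 MB

9.43 TB × 1,000,000,000,000 bytes/TB = 9,430,000,000,000 bytes
1 MB = 10^6 bytes = 1,000,000 bytes
9,430,000,000,000 / 1,000,000 = 9,430,000 MB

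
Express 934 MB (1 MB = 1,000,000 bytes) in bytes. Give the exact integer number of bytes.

934 × 1,000,000 = 934,000,000 bytes

934,000,000 bytes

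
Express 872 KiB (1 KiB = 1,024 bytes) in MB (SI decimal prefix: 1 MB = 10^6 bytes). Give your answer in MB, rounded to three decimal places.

872 KiB × 1,024 bytes/KiB = 892,928 bytes
1 MB = 1,000,000 bytes
892,928 / 1,000,000 = 0.893 MB

0.893 MB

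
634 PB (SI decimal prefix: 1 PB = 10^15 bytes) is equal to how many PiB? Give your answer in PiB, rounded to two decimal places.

563.11 PiB

634 PB = 634 × 10^15 bytes = 634,000,000,000,000,000 bytes
1 PiB = 1,125,899,906,842,624 bytes
634,000,000,000,000,000 / 1,125,899,906,842,624 = 563.11 PiB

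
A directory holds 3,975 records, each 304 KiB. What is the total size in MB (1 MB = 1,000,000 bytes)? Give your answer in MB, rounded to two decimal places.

Total = 3,975 × 304 KiB = 1,208,400 KiB
= 1,208,400 × 1,024 bytes = 1,237,401,600 bytes
1 MB = 1,000,000 bytes
1,237,401,600 / 1,000,000 = 1,237.40 MB

1,237.40 MB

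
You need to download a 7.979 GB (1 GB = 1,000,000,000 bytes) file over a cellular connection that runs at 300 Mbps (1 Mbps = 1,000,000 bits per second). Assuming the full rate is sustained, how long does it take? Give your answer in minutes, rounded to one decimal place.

3.5 minutes

7.979 GB = 7,979,000,000 bytes = 63,832,000,000 bits
300 Mbps = 300,000,000 bits/s
time = 63,832,000,000 / 300,000,000 = 212.77 s
212.77 s / 60 = 3.5 minutes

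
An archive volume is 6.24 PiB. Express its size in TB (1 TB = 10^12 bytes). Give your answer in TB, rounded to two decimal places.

6.24 PiB × 1,125,899,906,842,624 bytes/PiB = 7,025,615,418,697,973.76 bytes
1 TB = 10^12 bytes = 1,000,000,000,000 bytes
7,025,615,418,697,973.76 / 1,000,000,000,000 = 7,025.62 TB

7,025.62 TB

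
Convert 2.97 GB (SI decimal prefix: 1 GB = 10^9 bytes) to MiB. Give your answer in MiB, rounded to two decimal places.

2.97 GB × 1,000,000,000 bytes/GB = 2,970,000,000 bytes
1 MiB = 1,048,576 bytes
2,970,000,000 / 1,048,576 = 2,832.41 MiB

2,832.41 MiB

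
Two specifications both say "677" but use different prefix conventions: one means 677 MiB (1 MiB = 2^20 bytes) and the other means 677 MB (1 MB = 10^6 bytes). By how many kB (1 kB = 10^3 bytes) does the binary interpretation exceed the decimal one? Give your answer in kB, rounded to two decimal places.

677 MiB = 677 × 1,048,576 = 709,885,952 bytes
677 MB = 677 × 1,000,000 = 677,000,000 bytes
difference = 32,885,952 bytes
32,885,952 / 1,000 = 32,885.95 kB

32,885.95 kB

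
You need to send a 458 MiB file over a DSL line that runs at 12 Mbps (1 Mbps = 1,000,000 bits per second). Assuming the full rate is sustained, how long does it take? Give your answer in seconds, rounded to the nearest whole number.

320 seconds

458 MiB = 480,247,808 bytes = 3,841,982,464 bits
12 Mbps = 12,000,000 bits/s
time = 3,841,982,464 / 12,000,000 = 320 s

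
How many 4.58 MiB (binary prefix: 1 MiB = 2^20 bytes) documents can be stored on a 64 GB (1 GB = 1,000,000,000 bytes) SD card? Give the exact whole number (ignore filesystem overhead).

Capacity: 64 GB = 64,000,000,000 bytes
Per item: 4.58 MiB = 4,802,478.08 bytes
⌊64,000,000,000 / 4,802,478.08⌋ = 13,326

13,326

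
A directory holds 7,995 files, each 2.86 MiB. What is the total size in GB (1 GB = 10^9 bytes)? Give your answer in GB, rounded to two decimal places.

23.98 GB

Total = 7,995 × 2.86 MiB = 22865.7 MiB
= 22865.7 × 1,048,576 bytes = 23,976,424,243.2 bytes
1 GB = 1,000,000,000 bytes
23,976,424,243.2 / 1,000,000,000 = 23.98 GB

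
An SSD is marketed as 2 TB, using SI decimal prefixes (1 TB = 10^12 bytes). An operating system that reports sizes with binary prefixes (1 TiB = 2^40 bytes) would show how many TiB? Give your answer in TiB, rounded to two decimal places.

1.82 TiB

2 TB = 2 × 10^12 bytes = 2,000,000,000,000 bytes
1 TiB = 2^40 bytes = 1,099,511,627,776 bytes
2,000,000,000,000 / 1,099,511,627,776 = 1.82 TiB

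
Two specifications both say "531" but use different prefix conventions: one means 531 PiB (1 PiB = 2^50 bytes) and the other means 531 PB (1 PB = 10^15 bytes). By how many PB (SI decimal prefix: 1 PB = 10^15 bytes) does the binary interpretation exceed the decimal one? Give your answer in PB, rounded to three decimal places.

531 PiB = 531 × 1,125,899,906,842,624 = 597,852,850,533,433,344 bytes
531 PB = 531 × 1,000,000,000,000,000 = 531,000,000,000,000,000 bytes
difference = 66,852,850,533,433,344 bytes
66,852,850,533,433,344 / 1,000,000,000,000,000 = 66.853 PB

66.853 PB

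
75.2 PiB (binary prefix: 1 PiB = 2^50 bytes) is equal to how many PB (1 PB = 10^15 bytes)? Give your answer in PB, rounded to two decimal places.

75.2 PiB × 1,125,899,906,842,624 bytes/PiB = 84,667,672,994,565,324.8 bytes
1 PB = 10^15 bytes = 1,000,000,000,000,000 bytes
84,667,672,994,565,324.8 / 1,000,000,000,000,000 = 84.67 PB

84.67 PB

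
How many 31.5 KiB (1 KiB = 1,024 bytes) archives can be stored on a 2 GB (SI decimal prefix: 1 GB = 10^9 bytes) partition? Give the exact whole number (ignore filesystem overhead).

62,003

Capacity: 2 GB = 2,000,000,000 bytes
Per item: 31.5 KiB = 32,256 bytes
⌊2,000,000,000 / 32,256⌋ = 62,003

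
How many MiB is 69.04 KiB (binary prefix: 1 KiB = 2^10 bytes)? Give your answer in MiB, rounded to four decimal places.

0.0674 MiB

69.04 KiB × 1,024 bytes/KiB = 70,696.96 bytes
1 MiB = 2^20 bytes = 1,048,576 bytes
70,696.96 / 1,048,576 = 0.0674 MiB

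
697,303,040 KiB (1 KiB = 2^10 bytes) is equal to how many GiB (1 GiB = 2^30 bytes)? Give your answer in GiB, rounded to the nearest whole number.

697,303,040 KiB × 1,024 bytes/KiB = 714,038,312,960 bytes
1 GiB = 1,073,741,824 bytes
714,038,312,960 / 1,073,741,824 = 665 GiB

665 GiB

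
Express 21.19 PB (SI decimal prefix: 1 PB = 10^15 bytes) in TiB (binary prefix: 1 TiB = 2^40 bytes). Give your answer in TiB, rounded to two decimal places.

19,272.19 TiB

21.19 PB × 1,000,000,000,000,000 bytes/PB = 21,190,000,000,000,000 bytes
1 TiB = 2^40 bytes = 1,099,511,627,776 bytes
21,190,000,000,000,000 / 1,099,511,627,776 = 19,272.19 TiB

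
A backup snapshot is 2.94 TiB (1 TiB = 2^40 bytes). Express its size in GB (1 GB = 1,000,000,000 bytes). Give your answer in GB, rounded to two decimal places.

3,232.56 GB

2.94 TiB = 2.94 × 2^40 bytes = 3,232,564,185,661.44 bytes
1 GB = 1,000,000,000 bytes
3,232,564,185,661.44 / 1,000,000,000 = 3,232.56 GB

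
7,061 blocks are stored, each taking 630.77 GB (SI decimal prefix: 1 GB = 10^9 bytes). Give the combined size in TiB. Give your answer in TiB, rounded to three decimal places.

4,050.768 TiB

Total = 7,061 × 630.77 GB = 4453866.97 GB
= 4453866.97 × 1,000,000,000 bytes = 4,453,866,970,000,000 bytes
1 TiB = 1,099,511,627,776 bytes
4,453,866,970,000,000 / 1,099,511,627,776 = 4,050.768 TiB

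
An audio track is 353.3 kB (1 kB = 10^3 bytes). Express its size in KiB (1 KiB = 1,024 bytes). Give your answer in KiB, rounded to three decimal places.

345.020 KiB

353.3 kB = 353.3 × 10^3 bytes = 353,300 bytes
1 KiB = 2^10 bytes = 1,024 bytes
353,300 / 1,024 = 345.020 KiB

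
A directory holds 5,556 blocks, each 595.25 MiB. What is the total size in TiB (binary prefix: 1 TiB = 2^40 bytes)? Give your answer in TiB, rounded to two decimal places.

3.15 TiB

Total = 5,556 × 595.25 MiB = 3,307,209 MiB
= 3,307,209 × 1,048,576 bytes = 3,467,859,984,384 bytes
1 TiB = 1,099,511,627,776 bytes
3,467,859,984,384 / 1,099,511,627,776 = 3.15 TiB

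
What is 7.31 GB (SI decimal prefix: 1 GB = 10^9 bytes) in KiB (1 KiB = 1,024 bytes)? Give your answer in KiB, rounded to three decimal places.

7.31 GB = 7.31 × 10^9 bytes = 7,310,000,000 bytes
1 KiB = 2^10 bytes = 1,024 bytes
7,310,000,000 / 1,024 = 7,138,671.875 KiB

7,138,671.875 KiB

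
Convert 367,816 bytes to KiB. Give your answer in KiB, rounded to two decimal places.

359.20 KiB

367,816 bytes given.
1 KiB = 2^10 bytes = 1,024 bytes
367,816 / 1,024 = 359.20 KiB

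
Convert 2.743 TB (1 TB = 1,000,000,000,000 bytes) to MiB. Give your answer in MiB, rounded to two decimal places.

2,615,928.65 MiB

2.743 TB × 1,000,000,000,000 bytes/TB = 2,743,000,000,000 bytes
1 MiB = 2^20 bytes = 1,048,576 bytes
2,743,000,000,000 / 1,048,576 = 2,615,928.65 MiB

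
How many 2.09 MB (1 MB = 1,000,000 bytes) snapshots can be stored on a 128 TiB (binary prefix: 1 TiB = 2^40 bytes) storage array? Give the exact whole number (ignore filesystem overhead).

Capacity: 128 TiB = 140,737,488,355,328 bytes
Per item: 2.09 MB = 2,090,000 bytes
⌊140,737,488,355,328 / 2,090,000⌋ = 67,338,511

67,338,511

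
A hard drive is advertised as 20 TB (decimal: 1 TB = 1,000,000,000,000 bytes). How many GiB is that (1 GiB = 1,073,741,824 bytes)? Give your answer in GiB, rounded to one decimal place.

20 TB = 20 × 10^12 bytes = 20,000,000,000,000 bytes
1 GiB = 1,073,741,824 bytes
20,000,000,000,000 / 1,073,741,824 = 18,626.5 GiB

18,626.5 GiB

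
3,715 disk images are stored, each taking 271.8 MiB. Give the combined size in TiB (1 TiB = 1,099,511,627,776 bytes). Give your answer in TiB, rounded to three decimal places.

Total = 3,715 × 271.8 MiB = 1,009,737 MiB
= 1,009,737 × 1,048,576 bytes = 1,058,785,984,512 bytes
1 TiB = 1,099,511,627,776 bytes
1,058,785,984,512 / 1,099,511,627,776 = 0.963 TiB

0.963 TiB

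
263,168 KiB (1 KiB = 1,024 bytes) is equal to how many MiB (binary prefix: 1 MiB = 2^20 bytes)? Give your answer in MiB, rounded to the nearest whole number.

257 MiB

263,168 KiB × 1,024 bytes/KiB = 269,484,032 bytes
1 MiB = 2^20 bytes = 1,048,576 bytes
269,484,032 / 1,048,576 = 257 MiB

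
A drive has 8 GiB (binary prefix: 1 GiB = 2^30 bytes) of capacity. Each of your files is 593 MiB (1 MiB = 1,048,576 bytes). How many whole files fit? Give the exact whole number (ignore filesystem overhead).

Capacity: 8 GiB = 8,589,934,592 bytes
Per item: 593 MiB = 621,805,568 bytes
⌊8,589,934,592 / 621,805,568⌋ = 13

13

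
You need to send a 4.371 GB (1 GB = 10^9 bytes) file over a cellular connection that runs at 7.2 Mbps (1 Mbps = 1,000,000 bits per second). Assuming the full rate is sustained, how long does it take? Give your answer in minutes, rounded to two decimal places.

4.371 GB = 4,371,000,000 bytes = 34,968,000,000 bits
7.2 Mbps = 7,200,000 bits/s
time = 34,968,000,000 / 7,200,000 = 4,856.667 s
4,856.667 s / 60 = 80.94 minutes

80.94 minutes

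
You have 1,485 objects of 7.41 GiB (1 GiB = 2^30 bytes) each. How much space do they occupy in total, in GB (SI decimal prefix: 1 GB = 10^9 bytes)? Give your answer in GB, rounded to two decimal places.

11,815.29 GB

Total = 1,485 × 7.41 GiB = 11003.85 GiB
= 11003.85 × 1,073,741,824 bytes = 11,815,293,970,022.4 bytes
1 GB = 1,000,000,000 bytes
11,815,293,970,022.4 / 1,000,000,000 = 11,815.29 GB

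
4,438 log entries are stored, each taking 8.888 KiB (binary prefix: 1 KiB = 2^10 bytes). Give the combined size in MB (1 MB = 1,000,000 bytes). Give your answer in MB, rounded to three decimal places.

40.392 MB

Total = 4,438 × 8.888 KiB = 39444.944 KiB
= 39444.944 × 1,024 bytes = 40,391,622.656 bytes
1 MB = 1,000,000 bytes
40,391,622.656 / 1,000,000 = 40.392 MB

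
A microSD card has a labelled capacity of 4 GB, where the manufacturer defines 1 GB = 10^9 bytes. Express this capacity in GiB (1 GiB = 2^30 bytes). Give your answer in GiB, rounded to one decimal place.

3.7 GiB

4 GB = 4 × 10^9 bytes = 4,000,000,000 bytes
1 GiB = 2^30 bytes = 1,073,741,824 bytes
4,000,000,000 / 1,073,741,824 = 3.7 GiB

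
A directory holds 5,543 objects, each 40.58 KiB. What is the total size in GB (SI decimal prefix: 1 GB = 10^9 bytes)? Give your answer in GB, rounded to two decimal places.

Total = 5,543 × 40.58 KiB = 224934.94 KiB
= 224934.94 × 1,024 bytes = 230,333,378.56 bytes
1 GB = 1,000,000,000 bytes
230,333,378.56 / 1,000,000,000 = 0.23 GB

0.23 GB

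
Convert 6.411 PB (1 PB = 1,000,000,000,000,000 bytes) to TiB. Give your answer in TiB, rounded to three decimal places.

5,830.771 TiB

6.411 PB = 6.411 × 10^15 bytes = 6,411,000,000,000,000 bytes
1 TiB = 2^40 bytes = 1,099,511,627,776 bytes
6,411,000,000,000,000 / 1,099,511,627,776 = 5,830.771 TiB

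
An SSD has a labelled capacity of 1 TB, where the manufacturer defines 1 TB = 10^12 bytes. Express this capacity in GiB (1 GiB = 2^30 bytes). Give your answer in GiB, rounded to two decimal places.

1 TB × 1,000,000,000,000 bytes/TB = 1,000,000,000,000 bytes
1 GiB = 2^30 bytes = 1,073,741,824 bytes
1,000,000,000,000 / 1,073,741,824 = 931.32 GiB

931.32 GiB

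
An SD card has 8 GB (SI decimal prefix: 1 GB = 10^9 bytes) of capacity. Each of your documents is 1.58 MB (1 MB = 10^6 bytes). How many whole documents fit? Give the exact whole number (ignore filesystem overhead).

Capacity: 8 GB = 8,000,000,000 bytes
Per item: 1.58 MB = 1,580,000 bytes
⌊8,000,000,000 / 1,580,000⌋ = 5,063

5,063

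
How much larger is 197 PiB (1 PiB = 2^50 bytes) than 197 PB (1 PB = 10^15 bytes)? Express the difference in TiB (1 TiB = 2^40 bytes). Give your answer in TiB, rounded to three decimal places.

22,557.544 TiB

197 PiB = 197 × 1,125,899,906,842,624 = 221,802,281,647,996,928 bytes
197 PB = 197 × 1,000,000,000,000,000 = 197,000,000,000,000,000 bytes
difference = 24,802,281,647,996,928 bytes
24,802,281,647,996,928 / 1,099,511,627,776 = 22,557.544 TiB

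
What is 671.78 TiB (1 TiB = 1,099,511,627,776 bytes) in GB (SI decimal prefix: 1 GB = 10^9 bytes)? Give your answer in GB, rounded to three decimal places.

671.78 TiB × 1,099,511,627,776 bytes/TiB = 738,629,921,307,361.28 bytes
1 GB = 1,000,000,000 bytes
738,629,921,307,361.28 / 1,000,000,000 = 738,629.921 GB

738,629.921 GB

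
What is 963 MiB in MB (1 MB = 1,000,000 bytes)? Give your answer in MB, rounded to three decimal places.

1,009.779 MB

963 MiB = 963 × 2^20 bytes = 1,009,778,688 bytes
1 MB = 10^6 bytes = 1,000,000 bytes
1,009,778,688 / 1,000,000 = 1,009.779 MB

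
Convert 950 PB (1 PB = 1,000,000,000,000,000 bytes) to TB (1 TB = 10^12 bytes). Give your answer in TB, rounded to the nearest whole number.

950 PB = 950 × 10^15 bytes = 950,000,000,000,000,000 bytes
1 TB = 10^12 bytes = 1,000,000,000,000 bytes
950,000,000,000,000,000 / 1,000,000,000,000 = 950,000 TB

950,000 TB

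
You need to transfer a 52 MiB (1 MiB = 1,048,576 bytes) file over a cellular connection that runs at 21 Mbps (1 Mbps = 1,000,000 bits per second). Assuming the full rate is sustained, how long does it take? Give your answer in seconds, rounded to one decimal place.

52 MiB = 54,525,952 bytes = 436,207,616 bits
21 Mbps = 21,000,000 bits/s
time = 436,207,616 / 21,000,000 = 20.8 s

20.8 seconds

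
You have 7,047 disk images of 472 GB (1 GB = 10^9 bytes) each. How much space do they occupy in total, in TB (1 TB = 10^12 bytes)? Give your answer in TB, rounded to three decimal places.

3,326.184 TB

Total = 7,047 × 472 GB = 3,326,184 GB
= 3,326,184 × 1,000,000,000 bytes = 3,326,184,000,000,000 bytes
1 TB = 1,000,000,000,000 bytes
3,326,184,000,000,000 / 1,000,000,000,000 = 3,326.184 TB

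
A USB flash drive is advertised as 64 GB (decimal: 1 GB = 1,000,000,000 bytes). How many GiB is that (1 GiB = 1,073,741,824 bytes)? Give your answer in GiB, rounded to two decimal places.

59.60 GiB

64 GB = 64 × 10^9 bytes = 64,000,000,000 bytes
1 GiB = 2^30 bytes = 1,073,741,824 bytes
64,000,000,000 / 1,073,741,824 = 59.60 GiB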